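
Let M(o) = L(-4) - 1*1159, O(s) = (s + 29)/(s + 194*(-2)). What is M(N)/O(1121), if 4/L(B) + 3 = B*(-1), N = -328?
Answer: -169323/230 ≈ -736.19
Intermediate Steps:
L(B) = 4/(-3 - B) (L(B) = 4/(-3 + B*(-1)) = 4/(-3 - B))
O(s) = (29 + s)/(-388 + s) (O(s) = (29 + s)/(s - 388) = (29 + s)/(-388 + s))
M(o) = -1155 (M(o) = -4/(3 - 4) - 1*1159 = -4/(-1) - 1159 = -4*(-1) - 1159 = 4 - 1159 = -1155)
M(N)/O(1121) = -1155*(-388 + 1121)/(29 + 1121) = -1155/(1150/733) = -1155/((1/733)*1150) = -1155/1150/733 = -1155*733/1150 = -169323/230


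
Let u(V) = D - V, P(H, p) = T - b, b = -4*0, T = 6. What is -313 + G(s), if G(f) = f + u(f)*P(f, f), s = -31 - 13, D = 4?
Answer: -69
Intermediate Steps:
b = 0
s = -44
P(H, p) = 6 (P(H, p) = 6 - 1*0 = 6 + 0 = 6)
u(V) = 4 - V
G(f) = 24 - 5*f (G(f) = f + (4 - f)*6 = f + (24 - 6*f) = 24 - 5*f)
-313 + G(s) = -313 + (24 - 5*(-44)) = -313 + (24 + 220) = -313 + 244 = -69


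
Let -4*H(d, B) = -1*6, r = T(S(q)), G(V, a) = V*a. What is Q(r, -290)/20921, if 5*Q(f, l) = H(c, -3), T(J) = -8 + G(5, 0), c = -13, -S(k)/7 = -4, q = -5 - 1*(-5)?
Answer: 3/209210 ≈ 1.4340e-5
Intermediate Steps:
q = 0 (q = -5 + 5 = 0)
S(k) = 28 (S(k) = -7*(-4) = 28)
T(J) = -8 (T(J) = -8 + 5*0 = -8 + 0 = -8)
r = -8
H(d, B) = 3/2 (H(d, B) = -(-1)*6/4 = -¼*(-6) = 3/2)
Q(f, l) = 3/10 (Q(f, l) = (⅕)*(3/2) = 3/10)
Q(r, -290)/20921 = (3/10)/20921 = (3/10)*(1/20921) = 3/209210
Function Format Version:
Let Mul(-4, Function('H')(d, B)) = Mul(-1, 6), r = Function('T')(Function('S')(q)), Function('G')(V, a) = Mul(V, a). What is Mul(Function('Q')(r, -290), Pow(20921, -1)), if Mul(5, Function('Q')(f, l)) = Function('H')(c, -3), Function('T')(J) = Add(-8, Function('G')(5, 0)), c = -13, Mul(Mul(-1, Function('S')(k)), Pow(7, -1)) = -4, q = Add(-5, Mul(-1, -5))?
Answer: Rational(3, 209210) ≈ 1.4340e-5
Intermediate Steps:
q = 0 (q = Add(-5, 5) = 0)
Function('S')(k) = 28 (Function('S')(k) = Mul(-7, -4) = 28)
Function('T')(J) = -8 (Function('T')(J) = Add(-8, Mul(5, 0)) = Add(-8, 0) = -8)
r = -8
Function('H')(d, B) = Rational(3, 2) (Function('H')(d, B) = Mul(Rational(-1, 4), Mul(-1, 6)) = Mul(Rational(-1, 4), -6) = Rational(3, 2))
Function('Q')(f, l) = Rational(3, 10) (Function('Q')(f, l) = Mul(Rational(1, 5), Rational(3, 2)) = Rational(3, 10))
Mul(Function('Q')(r, -290), Pow(20921, -1)) = Mul(Rational(3, 10), Pow(20921, -1)) = Mul(Rational(3, 10), Rational(1, 20921)) = Rational(3, 209210)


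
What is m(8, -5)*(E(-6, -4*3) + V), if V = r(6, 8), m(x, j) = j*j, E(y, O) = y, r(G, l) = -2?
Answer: -200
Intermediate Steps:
m(x, j) = j**2
V = -2
m(8, -5)*(E(-6, -4*3) + V) = (-5)**2*(-6 - 2) = 25*(-8) = -200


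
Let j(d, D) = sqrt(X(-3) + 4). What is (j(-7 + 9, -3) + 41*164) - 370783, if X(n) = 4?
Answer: -364059 + 2*sqrt(2) ≈ -3.6406e+5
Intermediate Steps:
j(d, D) = 2*sqrt(2) (j(d, D) = sqrt(4 + 4) = sqrt(8) = 2*sqrt(2))
(j(-7 + 9, -3) + 41*164) - 370783 = (2*sqrt(2) + 41*164) - 370783 = (2*sqrt(2) + 6724) - 370783 = (6724 + 2*sqrt(2)) - 370783 = -364059 + 2*sqrt(2)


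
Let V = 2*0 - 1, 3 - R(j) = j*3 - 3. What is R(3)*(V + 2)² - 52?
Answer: -55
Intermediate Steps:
R(j) = 6 - 3*j (R(j) = 3 - (j*3 - 3) = 3 - (3*j - 3) = 3 - (-3 + 3*j) = 3 + (3 - 3*j) = 6 - 3*j)
V = -1 (V = 0 - 1 = -1)
R(3)*(V + 2)² - 52 = (6 - 3*3)*(-1 + 2)² - 52 = (6 - 9)*1² - 52 = -3*1 - 52 = -3 - 52 = -55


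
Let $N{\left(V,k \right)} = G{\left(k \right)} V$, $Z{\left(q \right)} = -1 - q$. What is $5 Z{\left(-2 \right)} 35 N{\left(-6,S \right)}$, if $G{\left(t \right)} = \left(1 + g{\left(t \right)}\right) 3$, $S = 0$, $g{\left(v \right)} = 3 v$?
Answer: $-3150$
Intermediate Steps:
$G{\left(t \right)} = 3 + 9 t$ ($G{\left(t \right)} = \left(1 + 3 t\right) 3 = 3 + 9 t$)
$N{\left(V,k \right)} = V \left(3 + 9 k\right)$ ($N{\left(V,k \right)} = \left(3 + 9 k\right) V = V \left(3 + 9 k\right)$)
$5 Z{\left(-2 \right)} 35 N{\left(-6,S \right)} = 5 \left(-1 - -2\right) 35 \cdot 3 \left(-6\right) \left(1 + 3 \cdot 0\right) = 5 \left(-1 + 2\right) 35 \cdot 3 \left(-6\right) \left(1 + 0\right) = 5 \cdot 1 \cdot 35 \cdot 3 \left(-6\right) 1 = 5 \cdot 35 \left(-18\right) = 175 \left(-18\right) = -3150$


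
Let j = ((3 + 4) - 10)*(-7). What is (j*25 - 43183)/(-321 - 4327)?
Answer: 3047/332 ≈ 9.1777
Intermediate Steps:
j = 21 (j = (7 - 10)*(-7) = -3*(-7) = 21)
(j*25 - 43183)/(-321 - 4327) = (21*25 - 43183)/(-321 - 4327) = (525 - 43183)/(-4648) = -42658*(-1/4648) = 3047/332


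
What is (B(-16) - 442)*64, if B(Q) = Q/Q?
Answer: -28224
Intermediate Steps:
B(Q) = 1
(B(-16) - 442)*64 = (1 - 442)*64 = -441*64 = -28224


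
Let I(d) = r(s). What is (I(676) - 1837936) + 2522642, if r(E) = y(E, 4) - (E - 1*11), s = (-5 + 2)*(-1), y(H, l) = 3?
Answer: 684717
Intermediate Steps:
s = 3 (s = -3*(-1) = 3)
r(E) = 14 - E (r(E) = 3 - (E - 1*11) = 3 - (E - 11) = 3 - (-11 + E) = 3 + (11 - E) = 14 - E)
I(d) = 11 (I(d) = 14 - 1*3 = 14 - 3 = 11)
(I(676) - 1837936) + 2522642 = (11 - 1837936) + 2522642 = -1837925 + 2522642 = 684717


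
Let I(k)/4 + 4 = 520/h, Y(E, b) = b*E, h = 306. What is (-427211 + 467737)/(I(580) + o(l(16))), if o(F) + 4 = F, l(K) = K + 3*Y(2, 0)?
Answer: 3100239/214 ≈ 14487.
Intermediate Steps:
Y(E, b) = E*b
l(K) = K (l(K) = K + 3*(2*0) = K + 3*0 = K + 0 = K)
o(F) = -4 + F
I(k) = -1408/153 (I(k) = -16 + 4*(520/306) = -16 + 4*(520*(1/306)) = -16 + 4*(260/153) = -16 + 1040/153 = -1408/153)
(-427211 + 467737)/(I(580) + o(l(16))) = (-427211 + 467737)/(-1408/153 + (-4 + 16)) = 40526/(-1408/153 + 12) = 40526/(428/153) = 40526*(153/428) = 3100239/214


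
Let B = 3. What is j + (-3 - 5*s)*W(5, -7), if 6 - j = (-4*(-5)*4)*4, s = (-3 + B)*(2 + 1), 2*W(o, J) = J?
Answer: -607/2 ≈ -303.50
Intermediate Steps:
W(o, J) = J/2
s = 0 (s = (-3 + 3)*(2 + 1) = 0*3 = 0)
j = -314 (j = 6 - -4*(-5)*4*4 = 6 - 20*4*4 = 6 - 80*4 = 6 - 1*320 = 6 - 320 = -314)
j + (-3 - 5*s)*W(5, -7) = -314 + (-3 - 5*0)*((½)*(-7)) = -314 + (-3 + 0)*(-7/2) = -314 - 3*(-7/2) = -314 + 21/2 = -607/2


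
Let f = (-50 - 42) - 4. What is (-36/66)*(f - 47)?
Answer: 78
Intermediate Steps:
f = -96 (f = -92 - 4 = -96)
(-36/66)*(f - 47) = (-36/66)*(-96 - 47) = -36*1/66*(-143) = -6/11*(-143) = 78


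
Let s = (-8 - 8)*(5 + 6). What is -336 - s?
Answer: -160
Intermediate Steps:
s = -176 (s = -16*11 = -176)
-336 - s = -336 - 1*(-176) = -336 + 176 = -160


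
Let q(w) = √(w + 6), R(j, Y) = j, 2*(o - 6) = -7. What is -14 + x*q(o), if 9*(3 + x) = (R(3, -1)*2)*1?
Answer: -14 - 7*√34/6 ≈ -20.803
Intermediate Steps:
o = 5/2 (o = 6 + (½)*(-7) = 6 - 7/2 = 5/2 ≈ 2.5000)
q(w) = √(6 + w)
x = -7/3 (x = -3 + ((3*2)*1)/9 = -3 + (6*1)/9 = -3 + (⅑)*6 = -3 + ⅔ = -7/3 ≈ -2.3333)
-14 + x*q(o) = -14 - 7*√(6 + 5/2)/3 = -14 - 7*√34/6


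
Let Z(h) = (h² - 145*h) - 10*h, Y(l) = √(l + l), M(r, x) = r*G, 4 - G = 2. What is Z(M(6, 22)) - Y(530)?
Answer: -1716 - 2*√265 ≈ -1748.6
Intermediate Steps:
G = 2 (G = 4 - 1*2 = 4 - 2 = 2)
M(r, x) = 2*r (M(r, x) = r*2 = 2*r)
Y(l) = √2*√l (Y(l) = √(2*l) = √2*√l)
Z(h) = h² - 155*h
Z(M(6, 22)) - Y(530) = (2*6)*(-155 + 2*6) - √2*√530 = 12*(-155 + 12) - 2*√265 = 12*(-143) - 2*√265 = -1716 - 2*√265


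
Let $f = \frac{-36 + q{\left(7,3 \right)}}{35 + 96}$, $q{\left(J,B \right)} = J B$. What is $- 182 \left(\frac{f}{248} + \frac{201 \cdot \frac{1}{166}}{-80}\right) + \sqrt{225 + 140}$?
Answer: $\frac{76545651}{26965040} + \sqrt{365} \approx 21.944$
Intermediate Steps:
$q{\left(J,B \right)} = B J$
$f = - \frac{15}{131}$ ($f = \frac{-36 + 3 \cdot 7}{35 + 96} = \frac{-36 + 21}{131} = \left(-15\right) \frac{1}{131} = - \frac{15}{131} \approx -0.1145$)
$- 182 \left(\frac{f}{248} + \frac{201 \cdot \frac{1}{166}}{-80}\right) + \sqrt{225 + 140} = - 182 \left(- \frac{15}{131 \cdot 248} + \frac{201 \cdot \frac{1}{166}}{-80}\right) + \sqrt{225 + 140} = - 182 \left(\left(- \frac{15}{131}\right) \frac{1}{248} + 201 \cdot \frac{1}{166} \left(- \frac{1}{80}\right)\right) + \sqrt{365} = - 182 \left(- \frac{15}{32488} + \frac{201}{166} \left(- \frac{1}{80}\right)\right) + \sqrt{365} = - 182 \left(- \frac{15}{32488} - \frac{201}{13280}\right) + \sqrt{365} = \left(-182\right) \left(- \frac{841161}{53930080}\right) + \sqrt{365} = \frac{76545651}{26965040} + \sqrt{365}$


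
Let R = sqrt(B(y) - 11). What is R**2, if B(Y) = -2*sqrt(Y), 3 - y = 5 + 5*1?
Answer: -11 - 2*I*sqrt(7) ≈ -11.0 - 5.2915*I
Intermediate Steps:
y = -7 (y = 3 - (5 + 5*1) = 3 - (5 + 5) = 3 - 1*10 = 3 - 10 = -7)
R = sqrt(-11 - 2*I*sqrt(7)) (R = sqrt(-2*I*sqrt(7) - 11) = sqrt(-11 - 2*I*sqrt(7)) ≈ 0.77671 - 3.4064*I)
R**2 = (sqrt(-11 - 2*I*sqrt(7)))**2 = -11 - 2*I*sqrt(7)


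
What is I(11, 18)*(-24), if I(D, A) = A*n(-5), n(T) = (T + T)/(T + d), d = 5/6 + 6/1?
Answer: 25920/11 ≈ 2356.4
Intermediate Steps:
d = 41/6 (d = 5*(1/6) + 6*1 = 5/6 + 6 = 41/6 ≈ 6.8333)
n(T) = 2*T/(41/6 + T) (n(T) = (T + T)/(T + 41/6) = (2*T)/(41/6 + T) = 2*T/(41/6 + T))
I(D, A) = -60*A/11 (I(D, A) = A*(12*(-5)/(41 + 6*(-5))) = A*(12*(-5)/(41 - 30)) = A*(12*(-5)/11) = A*(12*(-5)*(1/11)) = A*(-60/11) = -60*A/11)
I(11, 18)*(-24) = -60/11*18*(-24) = -1080/11*(-24) = 25920/11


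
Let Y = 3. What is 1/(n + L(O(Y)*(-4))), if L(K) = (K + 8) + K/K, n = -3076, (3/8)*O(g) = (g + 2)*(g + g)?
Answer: -1/3387 ≈ -0.00029525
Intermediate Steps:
O(g) = 16*g*(2 + g)/3 (O(g) = 8*((g + 2)*(g + g))/3 = 8*((2 + g)*(2*g))/3 = 8*(2*g*(2 + g))/3 = 16*g*(2 + g)/3)
L(K) = 9 + K (L(K) = (8 + K) + 1 = 9 + K)
1/(n + L(O(Y)*(-4))) = 1/(-3076 + (9 + ((16/3)*3*(2 + 3))*(-4))) = 1/(-3076 + (9 + ((16/3)*3*5)*(-4))) = 1/(-3076 + (9 + 80*(-4))) = 1/(-3076 + (9 - 320)) = 1/(-3076 - 311) = 1/(-3387) = -1/3387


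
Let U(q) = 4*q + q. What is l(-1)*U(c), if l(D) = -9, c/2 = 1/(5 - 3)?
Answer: -45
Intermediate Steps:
c = 1 (c = 2/(5 - 3) = 2/2 = 2*(½) = 1)
U(q) = 5*q
l(-1)*U(c) = -45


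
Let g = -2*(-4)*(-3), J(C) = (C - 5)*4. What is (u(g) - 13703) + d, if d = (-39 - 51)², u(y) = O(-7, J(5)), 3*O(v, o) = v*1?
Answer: -16816/3 ≈ -5605.3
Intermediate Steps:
J(C) = -20 + 4*C (J(C) = (-5 + C)*4 = -20 + 4*C)
g = -24 (g = 8*(-3) = -24)
O(v, o) = v/3 (O(v, o) = (v*1)/3 = v/3)
u(y) = -7/3 (u(y) = (⅓)*(-7) = -7/3)
d = 8100 (d = (-90)² = 8100)
(u(g) - 13703) + d = (-7/3 - 13703) + 8100 = -41116/3 + 8100 = -16816/3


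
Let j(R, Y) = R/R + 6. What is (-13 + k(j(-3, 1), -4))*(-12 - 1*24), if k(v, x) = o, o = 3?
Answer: 360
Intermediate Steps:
j(R, Y) = 7 (j(R, Y) = 1 + 6 = 7)
k(v, x) = 3
(-13 + k(j(-3, 1), -4))*(-12 - 1*24) = (-13 + 3)*(-12 - 1*24) = -10*(-12 - 24) = -10*(-36) = 360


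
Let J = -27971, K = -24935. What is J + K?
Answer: -52906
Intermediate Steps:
J + K = -27971 - 24935 = -52906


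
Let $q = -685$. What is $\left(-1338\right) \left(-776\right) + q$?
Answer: $1037603$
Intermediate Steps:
$\left(-1338\right) \left(-776\right) + q = \left(-1338\right) \left(-776\right) - 685 = 1038288 - 685 = 1037603$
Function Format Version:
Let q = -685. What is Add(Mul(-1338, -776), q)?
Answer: 1037603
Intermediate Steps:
Add(Mul(-1338, -776), q) = Add(Mul(-1338, -776), -685) = Add(1038288, -685) = 1037603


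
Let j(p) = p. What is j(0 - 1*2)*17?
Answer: -34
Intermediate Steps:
j(0 - 1*2)*17 = (0 - 1*2)*17 = (0 - 2)*17 = -2*17 = -34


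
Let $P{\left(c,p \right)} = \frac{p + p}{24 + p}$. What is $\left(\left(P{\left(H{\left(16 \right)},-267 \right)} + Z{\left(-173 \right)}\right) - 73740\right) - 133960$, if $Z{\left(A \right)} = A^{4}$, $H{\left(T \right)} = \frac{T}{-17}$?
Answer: $\frac{72538524799}{81} \approx 8.9554 \cdot 10^{8}$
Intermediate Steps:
$H{\left(T \right)} = - \frac{T}{17}$ ($H{\left(T \right)} = T \left(- \frac{1}{17}\right) = - \frac{T}{17}$)
$P{\left(c,p \right)} = \frac{2 p}{24 + p}$
$\left(\left(P{\left(H{\left(16 \right)},-267 \right)} + Z{\left(-173 \right)}\right) - 73740\right) - 133960 = \left(\left(2 \left(-267\right) \frac{1}{24 - 267} + \left(-173\right)^{4}\right) - 73740\right) - 133960 = \left(\left(2 \left(-267\right) \frac{1}{-243} + 895745041\right) - 73740\right) - 133960 = \left(\left(2 \left(-267\right) \left(- \frac{1}{243}\right) + 895745041\right) - 73740\right) - 133960 = \left(\left(\frac{178}{81} + 895745041\right) - 73740\right) - 133960 = \left(\frac{72555348499}{81} - 73740\right) - 133960 = \frac{72549375559}{81} - 133960 = \frac{72538524799}{81}$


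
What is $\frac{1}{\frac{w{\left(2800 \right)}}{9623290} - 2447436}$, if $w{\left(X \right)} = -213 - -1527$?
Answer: $- \frac{4811645}{11776193191563} \approx -4.0859 \cdot 10^{-7}$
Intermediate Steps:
$w{\left(X \right)} = 1314$ ($w{\left(X \right)} = -213 + 1527 = 1314$)
$\frac{1}{\frac{w{\left(2800 \right)}}{9623290} - 2447436} = \frac{1}{\frac{1314}{9623290} - 2447436} = \frac{1}{1314 \cdot \frac{1}{9623290} - 2447436} = \frac{1}{\frac{657}{4811645} - 2447436} = \frac{1}{- \frac{11776193191563}{4811645}} = - \frac{4811645}{11776193191563}$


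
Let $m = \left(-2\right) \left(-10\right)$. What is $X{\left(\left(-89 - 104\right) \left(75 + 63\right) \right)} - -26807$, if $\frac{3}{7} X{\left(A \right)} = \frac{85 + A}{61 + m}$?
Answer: $\frac{6328258}{243} \approx 26042.0$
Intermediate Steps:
$m = 20$
$X{\left(A \right)} = \frac{595}{243} + \frac{7 A}{243}$ ($X{\left(A \right)} = \frac{7 \frac{85 + A}{61 + 20}}{3} = \frac{7 \frac{85 + A}{81}}{3} = \frac{7 \left(85 + A\right) \frac{1}{81}}{3} = \frac{7 \left(\frac{85}{81} + \frac{A}{81}\right)}{3} = \frac{595}{243} + \frac{7 A}{243}$)
$X{\left(\left(-89 - 104\right) \left(75 + 63\right) \right)} - -26807 = \left(\frac{595}{243} + \frac{7 \left(-89 - 104\right) \left(75 + 63\right)}{243}\right) - -26807 = \left(\frac{595}{243} + \frac{7 \left(\left(-193\right) 138\right)}{243}\right) + 26807 = \left(\frac{595}{243} + \frac{7}{243} \left(-26634\right)\right) + 26807 = \left(\frac{595}{243} - \frac{62146}{81}\right) + 26807 = - \frac{185843}{243} + 26807 = \frac{6328258}{243}$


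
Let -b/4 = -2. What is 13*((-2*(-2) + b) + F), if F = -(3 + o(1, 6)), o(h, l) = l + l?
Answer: -39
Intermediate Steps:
b = 8 (b = -4*(-2) = 8)
o(h, l) = 2*l
F = -15 (F = -(3 + 2*6) = -(3 + 12) = -1*15 = -15)
13*((-2*(-2) + b) + F) = 13*((-2*(-2) + 8) - 15) = 13*((4 + 8) - 15) = 13*(12 - 15) = 13*(-3) = -39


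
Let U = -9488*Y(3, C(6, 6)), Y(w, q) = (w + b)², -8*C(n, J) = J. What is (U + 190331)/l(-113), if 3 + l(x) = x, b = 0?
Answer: -104939/116 ≈ -904.65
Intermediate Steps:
l(x) = -3 + x
C(n, J) = -J/8
Y(w, q) = w² (Y(w, q) = (w + 0)² = w²)
U = -85392 (U = -9488*3² = -9488*9 = -85392)
(U + 190331)/l(-113) = (-85392 + 190331)/(-3 - 113) = 104939/(-116) = 104939*(-1/116) = -104939/116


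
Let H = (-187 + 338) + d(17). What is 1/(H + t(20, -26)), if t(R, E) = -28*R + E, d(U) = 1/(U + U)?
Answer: -34/14789 ≈ -0.0022990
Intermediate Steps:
d(U) = 1/(2*U)
t(R, E) = E - 28*R
H = 5135/34 (H = (-187 + 338) + (½)/17 = 151 + (½)*(1/17) = 151 + 1/34 = 5135/34 ≈ 151.03)
1/(H + t(20, -26)) = 1/(5135/34 + (-26 - 28*20)) = 1/(5135/34 + (-26 - 560)) = 1/(5135/34 - 586) = 1/(-14789/34) = -34/14789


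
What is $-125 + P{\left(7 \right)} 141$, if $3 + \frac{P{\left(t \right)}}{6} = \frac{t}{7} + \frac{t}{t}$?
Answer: $-971$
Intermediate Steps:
$P{\left(t \right)} = -12 + \frac{6 t}{7}$ ($P{\left(t \right)} = -18 + 6 \left(\frac{t}{7} + \frac{t}{t}\right) = -18 + 6 \left(t \frac{1}{7} + 1\right) = -18 + 6 \left(\frac{t}{7} + 1\right) = -18 + 6 \left(1 + \frac{t}{7}\right) = -18 + \left(6 + \frac{6 t}{7}\right) = -12 + \frac{6 t}{7}$)
$-125 + P{\left(7 \right)} 141 = -125 + \left(-12 + \frac{6}{7} \cdot 7\right) 141 = -125 + \left(-12 + 6\right) 141 = -125 - 846 = -971$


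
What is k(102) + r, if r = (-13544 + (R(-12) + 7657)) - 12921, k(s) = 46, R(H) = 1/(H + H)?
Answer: -450289/24 ≈ -18762.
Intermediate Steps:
R(H) = 1/(2*H)
r = -451393/24 (r = (-13544 + ((½)/(-12) + 7657)) - 12921 = (-13544 + ((½)*(-1/12) + 7657)) - 12921 = (-13544 + (-1/24 + 7657)) - 12921 = (-13544 + 183767/24) - 12921 = -141289/24 - 12921 = -451393/24 ≈ -18808.)
k(102) + r = 46 - 451393/24 = -450289/24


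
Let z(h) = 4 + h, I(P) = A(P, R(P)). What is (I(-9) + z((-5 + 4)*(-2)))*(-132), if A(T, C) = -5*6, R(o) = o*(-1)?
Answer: 3168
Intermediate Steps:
R(o) = -o
A(T, C) = -30
I(P) = -30
(I(-9) + z((-5 + 4)*(-2)))*(-132) = (-30 + (4 + (-5 + 4)*(-2)))*(-132) = (-30 + (4 - 1*(-2)))*(-132) = (-30 + (4 + 2))*(-132) = (-30 + 6)*(-132) = -24*(-132) = 3168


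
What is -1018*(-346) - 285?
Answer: 351943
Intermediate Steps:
-1018*(-346) - 285 = 352228 - 285 = 351943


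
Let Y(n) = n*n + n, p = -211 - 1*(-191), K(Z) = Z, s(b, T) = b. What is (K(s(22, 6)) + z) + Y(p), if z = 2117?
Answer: 2519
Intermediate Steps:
p = -20 (p = -211 + 191 = -20)
Y(n) = n + n**2 (Y(n) = n**2 + n = n + n**2)
(K(s(22, 6)) + z) + Y(p) = (22 + 2117) - 20*(1 - 20) = 2139 - 20*(-19) = 2139 + 380 = 2519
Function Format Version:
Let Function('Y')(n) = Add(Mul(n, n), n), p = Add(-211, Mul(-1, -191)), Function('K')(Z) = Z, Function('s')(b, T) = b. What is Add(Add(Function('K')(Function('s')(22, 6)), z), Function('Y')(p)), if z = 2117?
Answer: 2519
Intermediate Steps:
p = -20 (p = Add(-211, 191) = -20)
Function('Y')(n) = Add(n, Pow(n, 2)) (Function('Y')(n) = Add(Pow(n, 2), n) = Add(n, Pow(n, 2)))
Add(Add(Function('K')(Function('s')(22, 6)), z), Function('Y')(p)) = Add(Add(22, 2117), Mul(-20, Add(1, -20))) = Add(2139, Mul(-20, -19)) = Add(2139, 380) = 2519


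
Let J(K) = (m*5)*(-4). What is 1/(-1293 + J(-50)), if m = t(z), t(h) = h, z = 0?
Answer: -1/1293 ≈ -0.00077340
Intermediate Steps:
m = 0
J(K) = 0 (J(K) = (0*5)*(-4) = 0*(-4) = 0)
1/(-1293 + J(-50)) = 1/(-1293 + 0) = 1/(-1293) = -1/1293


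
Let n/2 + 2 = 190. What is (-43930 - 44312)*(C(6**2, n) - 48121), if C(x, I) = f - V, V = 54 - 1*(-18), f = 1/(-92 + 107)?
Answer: 21263204116/5 ≈ 4.2526e+9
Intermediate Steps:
n = 376 (n = -4 + 2*190 = -4 + 380 = 376)
f = 1/15 ≈ 0.066667
V = 72 (V = 54 + 18 = 72)
C(x, I) = -1079/15 (C(x, I) = 1/15 - 1*72 = 1/15 - 72 = -1079/15)
(-43930 - 44312)*(C(6**2, n) - 48121) = (-43930 - 44312)*(-1079/15 - 48121) = -88242*(-722894/15) = 21263204116/5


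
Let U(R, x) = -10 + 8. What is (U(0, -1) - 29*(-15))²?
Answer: 187489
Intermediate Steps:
U(R, x) = -2
(U(0, -1) - 29*(-15))² = (-2 - 29*(-15))² = (-2 - 1*(-435))² = (-2 + 435)² = 433² = 187489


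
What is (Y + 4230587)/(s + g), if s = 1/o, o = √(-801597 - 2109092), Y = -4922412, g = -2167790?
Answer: 4365251446619740750/13678240065721544901 - 691825*I*√2910689/13678240065721544901 ≈ 0.31914 - 8.6291e-11*I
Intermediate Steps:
o = I*√2910689 (o = √(-2910689) = I*√2910689 ≈ 1706.1*I)
s = -I*√2910689/2910689 (s = 1/(I*√2910689) = -I*√2910689/2910689 ≈ -0.00058614*I)
(Y + 4230587)/(s + g) = (-4922412 + 4230587)/(-I*√2910689/2910689 - 2167790) = -691825/(-2167790 - I*√2910689/2910689)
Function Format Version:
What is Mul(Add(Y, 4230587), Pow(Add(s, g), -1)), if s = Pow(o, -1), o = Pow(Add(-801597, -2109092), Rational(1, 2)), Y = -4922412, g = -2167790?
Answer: Add(Rational(4365251446619740750, 13678240065721544901), Mul(Rational(-691825, 13678240065721544901), I, Pow(2910689, Rational(1, 2)))) ≈ Add(0.31914, Mul(-8.6291e-11, I))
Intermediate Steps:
o = Mul(I, Pow(2910689, Rational(1, 2))) (o = Pow(-2910689, Rational(1, 2)) = Mul(I, Pow(2910689, Rational(1, 2))) ≈ Mul(1706.1, I))
s = Mul(Rational(-1, 2910689), I, Pow(2910689, Rational(1, 2))) (s = Pow(Mul(I, Pow(2910689, Rational(1, 2))), -1) = Mul(Rational(-1, 2910689), I, Pow(2910689, Rational(1, 2))) ≈ Mul(-0.00058614, I))
Mul(Add(Y, 4230587), Pow(Add(s, g), -1)) = Mul(Add(-4922412, 4230587), Pow(Add(Mul(Rational(-1, 2910689), I, Pow(2910689, Rational(1, 2))), -2167790), -1)) = Mul(-691825, Pow(Add(-2167790, Mul(Rational(-1, 2910689), I, Pow(2910689, Rational(1, 2)))), -1))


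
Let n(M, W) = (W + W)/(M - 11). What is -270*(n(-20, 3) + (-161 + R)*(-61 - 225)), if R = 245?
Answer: 201082500/31 ≈ 6.4865e+6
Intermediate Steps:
n(M, W) = 2*W/(-11 + M) (n(M, W) = (2*W)/(-11 + M) = 2*W/(-11 + M))
-270*(n(-20, 3) + (-161 + R)*(-61 - 225)) = -270*(2*3/(-11 - 20) + (-161 + 245)*(-61 - 225)) = -270*(2*3/(-31) + 84*(-286)) = -270*(2*3*(-1/31) - 24024) = -270*(-6/31 - 24024) = -270*(-744750/31) = 201082500/31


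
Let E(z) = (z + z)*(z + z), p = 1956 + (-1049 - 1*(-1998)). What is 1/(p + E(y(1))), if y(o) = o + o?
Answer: 1/2921 ≈ 0.00034235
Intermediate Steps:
y(o) = 2*o
p = 2905 (p = 1956 + (-1049 + 1998) = 1956 + 949 = 2905)
E(z) = 4*z² (E(z) = (2*z)*(2*z) = 4*z²)
1/(p + E(y(1))) = 1/(2905 + 4*(2*1)²) = 1/(2905 + 4*2²) = 1/(2905 + 4*4) = 1/(2905 + 16) = 1/2921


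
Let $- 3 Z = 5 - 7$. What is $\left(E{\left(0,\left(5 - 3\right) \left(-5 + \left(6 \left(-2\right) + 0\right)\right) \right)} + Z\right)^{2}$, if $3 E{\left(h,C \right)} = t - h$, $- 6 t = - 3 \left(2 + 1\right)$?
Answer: $\frac{49}{36} \approx 1.3611$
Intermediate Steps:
$t = \frac{3}{2}$ ($t = - \frac{\left(-3\right) \left(2 + 1\right)}{6} = - \frac{\left(-3\right) 3}{6} = \left(- \frac{1}{6}\right) \left(-9\right) = \frac{3}{2} \approx 1.5$)
$E{\left(h,C \right)} = \frac{1}{2} - \frac{h}{3}$ ($E{\left(h,C \right)} = \frac{\frac{3}{2} - h}{3} = \frac{1}{2} - \frac{h}{3}$)
$Z = \frac{2}{3}$ ($Z = - \frac{5 - 7}{3} = \left(- \frac{1}{3}\right) \left(-2\right) = \frac{2}{3} \approx 0.66667$)
$\left(E{\left(0,\left(5 - 3\right) \left(-5 + \left(6 \left(-2\right) + 0\right)\right) \right)} + Z\right)^{2} = \left(\left(\frac{1}{2} - 0\right) + \frac{2}{3}\right)^{2} = \left(\left(\frac{1}{2} + 0\right) + \frac{2}{3}\right)^{2} = \left(\frac{1}{2} + \frac{2}{3}\right)^{2} = \left(\frac{7}{6}\right)^{2} = \frac{49}{36}$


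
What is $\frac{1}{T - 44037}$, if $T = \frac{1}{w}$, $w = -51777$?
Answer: $- \frac{51777}{2280103750} \approx -2.2708 \cdot 10^{-5}$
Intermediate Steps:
$T = - \frac{1}{51777}$ ($T = \frac{1}{-51777} = - \frac{1}{51777} \approx -1.9314 \cdot 10^{-5}$)
$\frac{1}{T - 44037} = \frac{1}{- \frac{1}{51777} - 44037} = \frac{1}{- \frac{2280103750}{51777}} = - \frac{51777}{2280103750}$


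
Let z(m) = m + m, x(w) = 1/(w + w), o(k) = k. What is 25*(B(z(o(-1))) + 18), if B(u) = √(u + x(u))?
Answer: 450 + 75*I/2 ≈ 450.0 + 37.5*I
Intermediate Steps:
x(w) = 1/(2*w)
z(m) = 2*m
B(u) = √(u + 1/(2*u))
25*(B(z(o(-1))) + 18) = 25*(√(2/((2*(-1))) + 4*(2*(-1)))/2 + 18) = 25*(√(2/(-2) + 4*(-2))/2 + 18) = 25*(√(2*(-½) - 8)/2 + 18) = 25*(√(-1 - 8)/2 + 18) = 25*(√(-9)/2 + 18) = 25*((3*I)/2 + 18) = 25*(3*I/2 + 18) = 25*(18 + 3*I/2) = 450 + 75*I/2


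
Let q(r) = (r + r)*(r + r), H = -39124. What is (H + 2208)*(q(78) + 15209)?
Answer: -1459843220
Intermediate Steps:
q(r) = 4*r² (q(r) = (2*r)*(2*r) = 4*r²)
(H + 2208)*(q(78) + 15209) = (-39124 + 2208)*(4*78² + 15209) = -36916*(4*6084 + 15209) = -36916*(24336 + 15209) = -36916*39545 = -1459843220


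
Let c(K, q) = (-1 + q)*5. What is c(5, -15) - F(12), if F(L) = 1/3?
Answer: -241/3 ≈ -80.333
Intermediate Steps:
c(K, q) = -5 + 5*q
F(L) = ⅓ (F(L) = 1*(⅓) = ⅓)
c(5, -15) - F(12) = (-5 + 5*(-15)) - 1*⅓ = (-5 - 75) - ⅓ = -80 - ⅓ = -241/3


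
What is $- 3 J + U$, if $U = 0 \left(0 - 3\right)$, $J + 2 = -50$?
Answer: $156$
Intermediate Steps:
$J = -52$ ($J = -2 - 50 = -52$)
$U = 0$ ($U = 0 \left(-3\right) = 0$)
$- 3 J + U = \left(-3\right) \left(-52\right) + 0 = 156 + 0 = 156$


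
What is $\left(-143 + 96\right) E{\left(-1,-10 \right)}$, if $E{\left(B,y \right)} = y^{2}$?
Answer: $-4700$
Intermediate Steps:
$\left(-143 + 96\right) E{\left(-1,-10 \right)} = \left(-143 + 96\right) \left(-10\right)^{2} = \left(-47\right) 100 = -4700$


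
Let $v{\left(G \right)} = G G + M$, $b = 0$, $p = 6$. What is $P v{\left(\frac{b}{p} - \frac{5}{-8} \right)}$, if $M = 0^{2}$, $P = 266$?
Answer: $\frac{3325}{32} \approx 103.91$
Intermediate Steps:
$M = 0$
$v{\left(G \right)} = G^{2}$ ($v{\left(G \right)} = G G + 0 = G^{2} + 0 = G^{2}$)
$P v{\left(\frac{b}{p} - \frac{5}{-8} \right)} = 266 \left(\frac{0}{6} - \frac{5}{-8}\right)^{2} = 266 \left(0 \cdot \frac{1}{6} - - \frac{5}{8}\right)^{2} = 266 \left(0 + \frac{5}{8}\right)^{2} = 266 \left(\frac{5}{8}\right)^{2} = 266 \cdot \frac{25}{64} = \frac{3325}{32}$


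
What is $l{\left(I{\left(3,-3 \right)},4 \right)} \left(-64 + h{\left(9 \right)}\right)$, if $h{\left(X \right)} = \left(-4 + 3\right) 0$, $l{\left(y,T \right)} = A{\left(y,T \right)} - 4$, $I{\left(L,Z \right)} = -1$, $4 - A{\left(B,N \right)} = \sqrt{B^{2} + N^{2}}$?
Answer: $64 \sqrt{17} \approx 263.88$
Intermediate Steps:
$A{\left(B,N \right)} = 4 - \sqrt{B^{2} + N^{2}}$
$l{\left(y,T \right)} = - \sqrt{T^{2} + y^{2}}$ ($l{\left(y,T \right)} = \left(4 - \sqrt{y^{2} + T^{2}}\right) - 4 = \left(4 - \sqrt{T^{2} + y^{2}}\right) - 4 = - \sqrt{T^{2} + y^{2}}$)
$h{\left(X \right)} = 0$ ($h{\left(X \right)} = \left(-1\right) 0 = 0$)
$l{\left(I{\left(3,-3 \right)},4 \right)} \left(-64 + h{\left(9 \right)}\right) = - \sqrt{4^{2} + \left(-1\right)^{2}} \left(-64 + 0\right) = - \sqrt{16 + 1} \left(-64\right) = - \sqrt{17} \left(-64\right) = 64 \sqrt{17}$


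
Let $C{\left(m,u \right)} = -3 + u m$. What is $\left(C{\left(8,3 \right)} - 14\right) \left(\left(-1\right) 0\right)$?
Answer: $0$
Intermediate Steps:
$C{\left(m,u \right)} = -3 + m u$
$\left(C{\left(8,3 \right)} - 14\right) \left(\left(-1\right) 0\right) = \left(\left(-3 + 8 \cdot 3\right) - 14\right) \left(\left(-1\right) 0\right) = \left(\left(-3 + 24\right) - 14\right) 0 = \left(21 - 14\right) 0 = 7 \cdot 0 = 0$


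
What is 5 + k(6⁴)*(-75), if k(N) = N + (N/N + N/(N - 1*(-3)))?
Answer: -42150310/433 ≈ -97345.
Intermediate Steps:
k(N) = 1 + N + N/(3 + N) (k(N) = N + (1 + N/(N + 3)) = N + (1 + N/(3 + N)) = 1 + N + N/(3 + N))
5 + k(6⁴)*(-75) = 5 + ((3 + (6⁴)² + 5*6⁴)/(3 + 6⁴))*(-75) = 5 + ((3 + 1296² + 5*1296)/(3 + 1296))*(-75) = 5 + ((3 + 1679616 + 6480)/1299)*(-75) = 5 + ((1/1299)*1686099)*(-75) = 5 + (562033/433)*(-75) = 5 - 42152475/433 = -42150310/433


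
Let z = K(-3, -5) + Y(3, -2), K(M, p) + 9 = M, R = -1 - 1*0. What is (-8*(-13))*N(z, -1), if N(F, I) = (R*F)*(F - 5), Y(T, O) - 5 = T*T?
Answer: 624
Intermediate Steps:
R = -1 (R = -1 + 0 = -1)
K(M, p) = -9 + M
Y(T, O) = 5 + T² (Y(T, O) = 5 + T*T = 5 + T²)
z = 2 (z = (-9 - 3) + (5 + 3²) = -12 + (5 + 9) = -12 + 14 = 2)
N(F, I) = -F*(-5 + F) (N(F, I) = (-F)*(F - 5) = (-F)*(-5 + F) = -F*(-5 + F))
(-8*(-13))*N(z, -1) = (-8*(-13))*(2*(5 - 1*2)) = 104*(2*(5 - 2)) = 104*(2*3) = 104*6 = 624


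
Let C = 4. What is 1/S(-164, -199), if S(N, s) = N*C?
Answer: -1/656 ≈ -0.0015244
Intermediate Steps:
S(N, s) = 4*N (S(N, s) = N*4 = 4*N)
1/S(-164, -199) = 1/(4*(-164)) = 1/(-656) = -1/656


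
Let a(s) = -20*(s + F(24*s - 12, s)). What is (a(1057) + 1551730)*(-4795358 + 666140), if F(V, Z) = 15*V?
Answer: 25089995703780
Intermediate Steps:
a(s) = 3600 - 7220*s (a(s) = -20*(s + 15*(24*s - 12)) = -20*(s + 15*(-12 + 24*s)) = -20*(s + (-180 + 360*s)) = -20*(-180 + 361*s) = 3600 - 7220*s)
(a(1057) + 1551730)*(-4795358 + 666140) = ((3600 - 7220*1057) + 1551730)*(-4795358 + 666140) = ((3600 - 7631540) + 1551730)*(-4129218) = (-7627940 + 1551730)*(-4129218) = -6076210*(-4129218) = 25089995703780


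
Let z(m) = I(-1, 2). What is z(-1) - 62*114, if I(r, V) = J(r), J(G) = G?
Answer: -7069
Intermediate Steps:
I(r, V) = r
z(m) = -1
z(-1) - 62*114 = -1 - 62*114 = -1 - 7068 = -7069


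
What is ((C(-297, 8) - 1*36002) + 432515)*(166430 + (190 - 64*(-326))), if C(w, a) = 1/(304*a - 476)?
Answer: 36352183416659/489 ≈ 7.4340e+10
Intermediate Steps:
C(w, a) = 1/(-476 + 304*a)
((C(-297, 8) - 1*36002) + 432515)*(166430 + (190 - 64*(-326))) = ((1/(4*(-119 + 76*8)) - 1*36002) + 432515)*(166430 + (190 - 64*(-326))) = ((1/(4*(-119 + 608)) - 36002) + 432515)*(166430 + (190 + 20864)) = (((¼)/489 - 36002) + 432515)*(166430 + 21054) = (((¼)*(1/489) - 36002) + 432515)*187484 = ((1/1956 - 36002) + 432515)*187484 = (-70419911/1956 + 432515)*187484 = (775579429/1956)*187484 = 36352183416659/489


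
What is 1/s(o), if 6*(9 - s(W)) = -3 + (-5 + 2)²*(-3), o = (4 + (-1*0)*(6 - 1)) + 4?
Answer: 1/14 ≈ 0.071429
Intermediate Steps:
o = 8 (o = (4 + 0*5) + 4 = (4 + 0) + 4 = 4 + 4 = 8)
s(W) = 14 (s(W) = 9 - (-3 + (-5 + 2)²*(-3))/6 = 9 - (-3 + (-3)²*(-3))/6 = 9 - (-3 + 9*(-3))/6 = 9 - (-3 - 27)/6 = 9 - ⅙*(-30) = 9 + 5 = 14)
1/s(o) = 1/14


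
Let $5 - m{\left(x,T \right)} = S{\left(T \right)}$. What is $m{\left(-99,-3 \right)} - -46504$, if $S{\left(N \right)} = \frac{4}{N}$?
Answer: $\frac{139531}{3} \approx 46510.0$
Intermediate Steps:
$m{\left(x,T \right)} = 5 - \frac{4}{T}$
$m{\left(-99,-3 \right)} - -46504 = \left(5 - \frac{4}{-3}\right) - -46504 = \left(5 - - \frac{4}{3}\right) + 46504 = \left(5 + \frac{4}{3}\right) + 46504 = \frac{19}{3} + 46504 = \frac{139531}{3}$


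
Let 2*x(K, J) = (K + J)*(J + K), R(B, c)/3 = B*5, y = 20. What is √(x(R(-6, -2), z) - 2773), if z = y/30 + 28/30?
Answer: √28357/5 ≈ 33.679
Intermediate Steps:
R(B, c) = 15*B (R(B, c) = 3*(B*5) = 3*(5*B) = 15*B)
z = 8/5 (z = 20/30 + 28/30 = 20*(1/30) + 28*(1/30) = ⅔ + 14/15 = 8/5 ≈ 1.6000)
x(K, J) = (J + K)²/2 (x(K, J) = ((K + J)*(J + K))/2 = ((J + K)*(J + K))/2 = (J + K)²/2)
√(x(R(-6, -2), z) - 2773) = √((8/5 + 15*(-6))²/2 - 2773) = √((8/5 - 90)²/2 - 2773) = √((-442/5)²/2 - 2773) = √((½)*(195364/25) - 2773) = √(97682/25 - 2773) = √(28357/25) = √28357/5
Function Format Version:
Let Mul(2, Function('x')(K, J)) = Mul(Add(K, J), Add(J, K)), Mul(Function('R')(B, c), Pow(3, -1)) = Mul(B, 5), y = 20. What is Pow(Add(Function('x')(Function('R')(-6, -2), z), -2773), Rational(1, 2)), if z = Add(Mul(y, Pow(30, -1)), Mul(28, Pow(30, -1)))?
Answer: Mul(Rational(1, 5), Pow(28357, Rational(1, 2))) ≈ 33.679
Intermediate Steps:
Function('R')(B, c) = Mul(15, B) (Function('R')(B, c) = Mul(3, Mul(B, 5)) = Mul(3, Mul(5, B)) = Mul(15, B))
z = Rational(8, 5) (z = Add(Mul(20, Pow(30, -1)), Mul(28, Pow(30, -1))) = Add(Mul(20, Rational(1, 30)), Mul(28, Rational(1, 30))) = Add(Rational(2, 3), Rational(14, 15)) = Rational(8, 5) ≈ 1.6000)
Function('x')(K, J) = Mul(Rational(1, 2), Pow(Add(J, K), 2)) (Function('x')(K, J) = Mul(Rational(1, 2), Mul(Add(K, J), Add(J, K))) = Mul(Rational(1, 2), Mul(Add(J, K), Add(J, K))) = Mul(Rational(1, 2), Pow(Add(J, K), 2)))
Pow(Add(Function('x')(Function('R')(-6, -2), z), -2773), Rational(1, 2)) = Pow(Add(Mul(Rational(1, 2), Pow(Add(Rational(8, 5), Mul(15, -6)), 2)), -2773), Rational(1, 2)) = Pow(Add(Mul(Rational(1, 2), Pow(Add(Rational(8, 5), -90), 2)), -2773), Rational(1, 2)) = Pow(Add(Mul(Rational(1, 2), Pow(Rational(-442, 5), 2)), -2773), Rational(1, 2)) = Pow(Add(Mul(Rational(1, 2), Rational(195364, 25)), -2773), Rational(1, 2)) = Pow(Add(Rational(97682, 25), -2773), Rational(1, 2)) = Pow(Rational(28357, 25), Rational(1, 2)) = Mul(Rational(1, 5), Pow(28357, Rational(1, 2)))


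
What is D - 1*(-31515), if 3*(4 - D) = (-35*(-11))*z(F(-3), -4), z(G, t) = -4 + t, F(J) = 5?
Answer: 97637/3 ≈ 32546.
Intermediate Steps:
D = 3092/3 (D = 4 - (-35*(-11))*(-4 - 4)/3 = 4 - 385*(-8)/3 = 4 - ⅓*(-3080) = 4 + 3080/3 = 3092/3 ≈ 1030.7)
D - 1*(-31515) = 3092/3 - 1*(-31515) = 3092/3 + 31515 = 97637/3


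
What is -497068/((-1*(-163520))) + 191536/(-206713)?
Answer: -33517596051/8450427440 ≈ -3.9664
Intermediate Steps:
-497068/((-1*(-163520))) + 191536/(-206713) = -497068/163520 + 191536*(-1/206713) = -497068*1/163520 - 191536/206713 = -124267/40880 - 191536/206713 = -33517596051/8450427440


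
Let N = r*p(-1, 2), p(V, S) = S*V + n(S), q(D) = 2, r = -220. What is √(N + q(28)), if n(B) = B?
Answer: √2 ≈ 1.4142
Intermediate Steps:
p(V, S) = S + S*V (p(V, S) = S*V + S = S + S*V)
N = 0 (N = -440*(1 - 1) = -440*0 = -220*0 = 0)
√(N + q(28)) = √(0 + 2) = √2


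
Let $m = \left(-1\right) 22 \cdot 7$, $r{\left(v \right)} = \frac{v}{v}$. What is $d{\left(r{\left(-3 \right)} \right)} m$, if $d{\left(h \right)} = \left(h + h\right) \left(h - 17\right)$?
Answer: $4928$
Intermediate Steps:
$r{\left(v \right)} = 1$
$d{\left(h \right)} = 2 h \left(-17 + h\right)$
$m = -154$ ($m = \left(-22\right) 7 = -154$)
$d{\left(r{\left(-3 \right)} \right)} m = 2 \cdot 1 \left(-17 + 1\right) \left(-154\right) = 2 \cdot 1 \left(-16\right) \left(-154\right) = \left(-32\right) \left(-154\right) = 4928$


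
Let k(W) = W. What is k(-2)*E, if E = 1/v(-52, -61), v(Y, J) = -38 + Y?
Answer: 1/45 ≈ 0.022222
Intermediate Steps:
E = -1/90 (E = 1/(-38 - 52) = 1/(-90) = -1/90 ≈ -0.011111)
k(-2)*E = -2*(-1/90) = 1/45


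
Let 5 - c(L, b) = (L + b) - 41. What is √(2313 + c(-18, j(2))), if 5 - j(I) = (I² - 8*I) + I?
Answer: √2362 ≈ 48.600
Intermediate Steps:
j(I) = 5 - I² + 7*I (j(I) = 5 - ((I² - 8*I) + I) = 5 - (I² - 7*I) = 5 + (-I² + 7*I) = 5 - I² + 7*I)
c(L, b) = 46 - L - b (c(L, b) = 5 - ((L + b) - 41) = 5 - (-41 + L + b) = 5 + (41 - L - b) = 46 - L - b)
√(2313 + c(-18, j(2))) = √(2313 + (46 - 1*(-18) - (5 - 1*2² + 7*2))) = √(2313 + (46 + 18 - (5 - 1*4 + 14))) = √(2313 + (46 + 18 - (5 - 4 + 14))) = √(2313 + (46 + 18 - 1*15)) = √(2313 + (46 + 18 - 15)) = √(2313 + 49) = √2362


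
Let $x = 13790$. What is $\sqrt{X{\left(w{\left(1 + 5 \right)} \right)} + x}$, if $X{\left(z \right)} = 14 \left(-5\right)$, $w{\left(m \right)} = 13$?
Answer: $14 \sqrt{70} \approx 117.13$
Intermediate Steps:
$X{\left(z \right)} = -70$
$\sqrt{X{\left(w{\left(1 + 5 \right)} \right)} + x} = \sqrt{-70 + 13790} = \sqrt{13720} = 14 \sqrt{70}$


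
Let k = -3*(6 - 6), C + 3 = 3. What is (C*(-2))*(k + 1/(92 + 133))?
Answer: 0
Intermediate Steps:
C = 0 (C = -3 + 3 = 0)
k = 0 (k = -3*0 = 0)
(C*(-2))*(k + 1/(92 + 133)) = (0*(-2))*(0 + 1/(92 + 133)) = 0*(0 + 1/225) = 0*(1/225) = 0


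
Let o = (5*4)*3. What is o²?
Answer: 3600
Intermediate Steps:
o = 60 (o = 20*3 = 60)
o² = 60² = 3600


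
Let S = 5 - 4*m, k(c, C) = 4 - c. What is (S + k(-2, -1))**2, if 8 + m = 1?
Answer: 1521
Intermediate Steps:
m = -7 (m = -8 + 1 = -7)
S = 33 (S = 5 - 4*(-7) = 5 + 28 = 33)
(S + k(-2, -1))**2 = (33 + (4 - 1*(-2)))**2 = (33 + (4 + 2))**2 = (33 + 6)**2 = 39**2 = 1521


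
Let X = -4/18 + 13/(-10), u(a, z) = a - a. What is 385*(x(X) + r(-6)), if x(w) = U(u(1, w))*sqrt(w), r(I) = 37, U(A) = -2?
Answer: 14245 - 77*I*sqrt(1370)/3 ≈ 14245.0 - 950.01*I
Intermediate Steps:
u(a, z) = 0
X = -137/90 (X = -4*1/18 + 13*(-1/10) = -2/9 - 13/10 = -137/90 ≈ -1.5222)
x(w) = -2*sqrt(w)
385*(x(X) + r(-6)) = 385*(-I*sqrt(1370)/15 + 37) = 385*(37 - I*sqrt(1370)/15) = 14245 - 77*I*sqrt(1370)/3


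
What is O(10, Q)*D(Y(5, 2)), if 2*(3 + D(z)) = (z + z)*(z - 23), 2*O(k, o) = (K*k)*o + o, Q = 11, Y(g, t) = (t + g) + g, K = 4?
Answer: -60885/2 ≈ -30443.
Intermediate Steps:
Y(g, t) = t + 2*g (Y(g, t) = (g + t) + g = t + 2*g)
O(k, o) = o/2 + 2*k*o (O(k, o) = ((4*k)*o + o)/2 = (4*k*o + o)/2 = (o + 4*k*o)/2 = o/2 + 2*k*o)
D(z) = -3 + z*(-23 + z) (D(z) = -3 + ((z + z)*(z - 23))/2 = -3 + ((2*z)*(-23 + z))/2 = -3 + (2*z*(-23 + z))/2 = -3 + z*(-23 + z))
O(10, Q)*D(Y(5, 2)) = ((½)*11*(1 + 4*10))*(-3 + (2 + 2*5)² - 23*(2 + 2*5)) = ((½)*11*(1 + 40))*(-3 + (2 + 10)² - 23*(2 + 10)) = ((½)*11*41)*(-3 + 12² - 23*12) = 451*(-3 + 144 - 276)/2 = (451/2)*(-135) = -60885/2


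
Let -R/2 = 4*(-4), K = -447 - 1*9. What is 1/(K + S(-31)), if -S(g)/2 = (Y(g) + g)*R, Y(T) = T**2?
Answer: -1/59976 ≈ -1.6673e-5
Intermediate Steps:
K = -456 (K = -447 - 9 = -456)
R = 32 (R = -8*(-4) = -2*(-16) = 32)
S(g) = -64*g - 64*g**2 (S(g) = -2*(g**2 + g)*32 = -2*(g + g**2)*32 = -2*(32*g + 32*g**2) = -64*g - 64*g**2)
1/(K + S(-31)) = 1/(-456 + 64*(-31)*(-1 - 1*(-31))) = 1/(-456 + 64*(-31)*(-1 + 31)) = 1/(-456 + 64*(-31)*30) = 1/(-456 - 59520) = 1/(-59976) = -1/59976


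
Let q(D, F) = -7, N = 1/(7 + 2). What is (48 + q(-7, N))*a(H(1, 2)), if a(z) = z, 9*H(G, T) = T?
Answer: 82/9 ≈ 9.1111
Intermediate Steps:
N = ⅑ (N = 1/9 = ⅑ ≈ 0.11111)
H(G, T) = T/9
(48 + q(-7, N))*a(H(1, 2)) = (48 - 7)*((⅑)*2) = 41*(2/9) = 82/9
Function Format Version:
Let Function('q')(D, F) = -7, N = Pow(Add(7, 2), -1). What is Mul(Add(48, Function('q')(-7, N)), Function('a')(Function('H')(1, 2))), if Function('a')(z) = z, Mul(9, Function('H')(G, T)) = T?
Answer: Rational(82, 9) ≈ 9.1111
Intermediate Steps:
N = Rational(1, 9) (N = Pow(9, -1) = Rational(1, 9) ≈ 0.11111)
Function('H')(G, T) = Mul(Rational(1, 9), T)
Mul(Add(48, Function('q')(-7, N)), Function('a')(Function('H')(1, 2))) = Mul(Add(48, -7), Mul(Rational(1, 9), 2)) = Mul(41, Rational(2, 9)) = Rational(82, 9)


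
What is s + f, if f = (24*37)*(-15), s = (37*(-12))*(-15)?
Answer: -6660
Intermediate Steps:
s = 6660 (s = -444*(-15) = 6660)
f = -13320 (f = 888*(-15) = -13320)
s + f = 6660 - 13320 = -6660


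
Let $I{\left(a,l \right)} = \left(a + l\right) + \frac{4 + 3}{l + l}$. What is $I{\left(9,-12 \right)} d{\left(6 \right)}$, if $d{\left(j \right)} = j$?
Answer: $- \frac{79}{4} \approx -19.75$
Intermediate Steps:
$I{\left(a,l \right)} = a + l + \frac{7}{2 l}$ ($I{\left(a,l \right)} = \left(a + l\right) + \frac{7}{2 l} = a + l + \frac{7}{2 l}$)
$I{\left(9,-12 \right)} d{\left(6 \right)} = \left(9 - 12 + \frac{7}{2 \left(-12\right)}\right) 6 = \left(9 - 12 + \frac{7}{2} \left(- \frac{1}{12}\right)\right) 6 = \left(9 - 12 - \frac{7}{24}\right) 6 = \left(- \frac{79}{24}\right) 6 = - \frac{79}{4}$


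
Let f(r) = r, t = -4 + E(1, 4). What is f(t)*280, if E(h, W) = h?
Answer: -840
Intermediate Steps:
t = -3 (t = -4 + 1 = -3)
f(t)*280 = -3*280 = -840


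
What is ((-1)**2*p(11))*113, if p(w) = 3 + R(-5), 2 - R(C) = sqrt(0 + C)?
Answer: 565 - 113*I*sqrt(5) ≈ 565.0 - 252.68*I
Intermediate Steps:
R(C) = 2 - sqrt(C) (R(C) = 2 - sqrt(0 + C) = 2 - sqrt(C))
p(w) = 5 - I*sqrt(5) (p(w) = 3 + (2 - sqrt(-5)) = 3 + (2 - I*sqrt(5)) = 5 - I*sqrt(5))
((-1)**2*p(11))*113 = ((-1)**2*(5 - I*sqrt(5)))*113 = (1*(5 - I*sqrt(5)))*113 = (5 - I*sqrt(5))*113 = 565 - 113*I*sqrt(5)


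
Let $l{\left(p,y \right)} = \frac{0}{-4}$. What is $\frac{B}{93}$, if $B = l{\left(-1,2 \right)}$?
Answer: $0$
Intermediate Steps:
$l{\left(p,y \right)} = 0$ ($l{\left(p,y \right)} = 0 \left(- \frac{1}{4}\right) = 0$)
$B = 0$
$\frac{B}{93} = \frac{0}{93} = 0 \cdot \frac{1}{93} = 0$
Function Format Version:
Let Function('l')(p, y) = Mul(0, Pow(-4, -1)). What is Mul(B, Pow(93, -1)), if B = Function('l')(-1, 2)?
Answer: 0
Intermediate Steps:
Function('l')(p, y) = 0 (Function('l')(p, y) = Mul(0, Rational(-1, 4)) = 0)
B = 0
Mul(B, Pow(93, -1)) = Mul(0, Pow(93, -1)) = Mul(0, Rational(1, 93)) = 0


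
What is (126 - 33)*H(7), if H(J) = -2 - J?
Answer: -837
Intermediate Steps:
(126 - 33)*H(7) = (126 - 33)*(-2 - 1*7) = 93*(-2 - 7) = 93*(-9) = -837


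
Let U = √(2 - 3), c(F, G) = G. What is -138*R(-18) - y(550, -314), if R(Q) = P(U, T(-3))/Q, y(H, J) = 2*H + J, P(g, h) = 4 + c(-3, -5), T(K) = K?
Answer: -2381/3 ≈ -793.67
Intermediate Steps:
U = I (U = √(-1) = I ≈ 1.0*I)
P(g, h) = -1 (P(g, h) = 4 - 5 = -1)
y(H, J) = J + 2*H
R(Q) = -1/Q
-138*R(-18) - y(550, -314) = -(-138)/(-18) - (-314 + 2*550) = -(-138)*(-1)/18 - (-314 + 1100) = -138*1/18 - 1*786 = -23/3 - 786 = -2381/3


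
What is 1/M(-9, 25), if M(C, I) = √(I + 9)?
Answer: √34/34 ≈ 0.17150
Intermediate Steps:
M(C, I) = √(9 + I)
1/M(-9, 25) = 1/(√(9 + 25)) = 1/(√34) = √34/34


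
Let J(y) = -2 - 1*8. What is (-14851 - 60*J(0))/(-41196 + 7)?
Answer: 14251/41189 ≈ 0.34599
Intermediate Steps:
J(y) = -10 (J(y) = -2 - 8 = -10)
(-14851 - 60*J(0))/(-41196 + 7) = (-14851 - 60*(-10))/(-41196 + 7) = (-14851 + 600)/(-41189) = -14251*(-1/41189) = 14251/41189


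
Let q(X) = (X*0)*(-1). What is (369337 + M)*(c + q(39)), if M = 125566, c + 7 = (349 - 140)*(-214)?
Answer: -22138495899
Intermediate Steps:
c = -44733 (c = -7 + (349 - 140)*(-214) = -7 + 209*(-214) = -7 - 44726 = -44733)
q(X) = 0 (q(X) = 0*(-1) = 0)
(369337 + M)*(c + q(39)) = (369337 + 125566)*(-44733 + 0) = 494903*(-44733) = -22138495899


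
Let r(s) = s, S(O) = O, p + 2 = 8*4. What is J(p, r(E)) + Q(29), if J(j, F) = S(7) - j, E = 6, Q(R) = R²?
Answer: 818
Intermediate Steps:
p = 30 (p = -2 + 8*4 = -2 + 32 = 30)
J(j, F) = 7 - j
J(p, r(E)) + Q(29) = (7 - 1*30) + 29² = (7 - 30) + 841 = -23 + 841 = 818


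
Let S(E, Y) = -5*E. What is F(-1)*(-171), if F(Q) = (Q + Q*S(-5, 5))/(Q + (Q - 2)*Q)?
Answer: 2223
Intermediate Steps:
F(Q) = 26*Q/(Q + Q*(-2 + Q)) (F(Q) = (Q + Q*(-5*(-5)))/(Q + (Q - 2)*Q) = (Q + Q*25)/(Q + (-2 + Q)*Q) = (Q + 25*Q)/(Q + Q*(-2 + Q)) = (26*Q)/(Q + Q*(-2 + Q)) = 26*Q/(Q + Q*(-2 + Q)))
F(-1)*(-171) = (26/(-1 - 1))*(-171) = (26/(-2))*(-171) = (26*(-½))*(-171) = -13*(-171) = 2223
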